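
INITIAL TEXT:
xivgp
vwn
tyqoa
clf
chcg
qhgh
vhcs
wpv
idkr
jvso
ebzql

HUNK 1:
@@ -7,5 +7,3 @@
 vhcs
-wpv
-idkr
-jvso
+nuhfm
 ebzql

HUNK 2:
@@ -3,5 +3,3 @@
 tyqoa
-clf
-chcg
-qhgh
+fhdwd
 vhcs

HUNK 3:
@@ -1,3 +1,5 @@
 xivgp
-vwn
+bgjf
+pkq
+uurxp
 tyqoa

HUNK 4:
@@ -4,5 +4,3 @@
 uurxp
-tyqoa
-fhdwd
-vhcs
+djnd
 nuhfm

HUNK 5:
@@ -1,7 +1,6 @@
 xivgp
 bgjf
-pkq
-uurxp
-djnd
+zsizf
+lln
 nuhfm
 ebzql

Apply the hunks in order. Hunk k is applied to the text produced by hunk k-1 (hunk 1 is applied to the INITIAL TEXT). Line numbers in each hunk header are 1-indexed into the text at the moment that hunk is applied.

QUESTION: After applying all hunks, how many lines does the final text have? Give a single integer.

Answer: 6

Derivation:
Hunk 1: at line 7 remove [wpv,idkr,jvso] add [nuhfm] -> 9 lines: xivgp vwn tyqoa clf chcg qhgh vhcs nuhfm ebzql
Hunk 2: at line 3 remove [clf,chcg,qhgh] add [fhdwd] -> 7 lines: xivgp vwn tyqoa fhdwd vhcs nuhfm ebzql
Hunk 3: at line 1 remove [vwn] add [bgjf,pkq,uurxp] -> 9 lines: xivgp bgjf pkq uurxp tyqoa fhdwd vhcs nuhfm ebzql
Hunk 4: at line 4 remove [tyqoa,fhdwd,vhcs] add [djnd] -> 7 lines: xivgp bgjf pkq uurxp djnd nuhfm ebzql
Hunk 5: at line 1 remove [pkq,uurxp,djnd] add [zsizf,lln] -> 6 lines: xivgp bgjf zsizf lln nuhfm ebzql
Final line count: 6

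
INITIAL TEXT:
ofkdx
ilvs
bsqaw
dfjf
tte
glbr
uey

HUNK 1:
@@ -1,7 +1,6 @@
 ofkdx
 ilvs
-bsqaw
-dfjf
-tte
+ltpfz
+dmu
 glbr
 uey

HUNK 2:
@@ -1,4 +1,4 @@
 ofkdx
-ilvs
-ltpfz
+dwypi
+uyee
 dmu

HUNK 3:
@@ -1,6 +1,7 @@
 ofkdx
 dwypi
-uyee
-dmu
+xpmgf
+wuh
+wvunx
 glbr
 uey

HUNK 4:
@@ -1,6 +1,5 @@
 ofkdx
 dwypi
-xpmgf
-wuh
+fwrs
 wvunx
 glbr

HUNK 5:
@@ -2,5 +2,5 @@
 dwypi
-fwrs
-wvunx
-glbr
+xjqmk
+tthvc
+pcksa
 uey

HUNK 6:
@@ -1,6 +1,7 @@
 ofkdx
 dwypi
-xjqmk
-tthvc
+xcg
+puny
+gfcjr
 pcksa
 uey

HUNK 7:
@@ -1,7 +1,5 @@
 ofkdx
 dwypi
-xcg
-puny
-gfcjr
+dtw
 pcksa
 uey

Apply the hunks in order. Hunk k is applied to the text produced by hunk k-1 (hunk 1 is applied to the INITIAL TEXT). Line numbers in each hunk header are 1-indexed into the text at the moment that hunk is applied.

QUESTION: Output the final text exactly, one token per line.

Hunk 1: at line 1 remove [bsqaw,dfjf,tte] add [ltpfz,dmu] -> 6 lines: ofkdx ilvs ltpfz dmu glbr uey
Hunk 2: at line 1 remove [ilvs,ltpfz] add [dwypi,uyee] -> 6 lines: ofkdx dwypi uyee dmu glbr uey
Hunk 3: at line 1 remove [uyee,dmu] add [xpmgf,wuh,wvunx] -> 7 lines: ofkdx dwypi xpmgf wuh wvunx glbr uey
Hunk 4: at line 1 remove [xpmgf,wuh] add [fwrs] -> 6 lines: ofkdx dwypi fwrs wvunx glbr uey
Hunk 5: at line 2 remove [fwrs,wvunx,glbr] add [xjqmk,tthvc,pcksa] -> 6 lines: ofkdx dwypi xjqmk tthvc pcksa uey
Hunk 6: at line 1 remove [xjqmk,tthvc] add [xcg,puny,gfcjr] -> 7 lines: ofkdx dwypi xcg puny gfcjr pcksa uey
Hunk 7: at line 1 remove [xcg,puny,gfcjr] add [dtw] -> 5 lines: ofkdx dwypi dtw pcksa uey

Answer: ofkdx
dwypi
dtw
pcksa
uey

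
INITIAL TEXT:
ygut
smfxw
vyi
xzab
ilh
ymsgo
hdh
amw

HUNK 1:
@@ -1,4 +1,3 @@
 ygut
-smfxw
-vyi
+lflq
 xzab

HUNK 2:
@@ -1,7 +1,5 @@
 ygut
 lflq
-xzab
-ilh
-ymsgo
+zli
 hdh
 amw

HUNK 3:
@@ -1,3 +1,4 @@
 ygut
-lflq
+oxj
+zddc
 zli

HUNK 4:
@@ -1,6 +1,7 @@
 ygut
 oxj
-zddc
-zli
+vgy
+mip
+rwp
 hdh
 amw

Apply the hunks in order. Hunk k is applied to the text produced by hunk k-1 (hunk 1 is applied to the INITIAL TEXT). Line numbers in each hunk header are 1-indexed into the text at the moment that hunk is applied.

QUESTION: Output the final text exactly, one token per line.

Answer: ygut
oxj
vgy
mip
rwp
hdh
amw

Derivation:
Hunk 1: at line 1 remove [smfxw,vyi] add [lflq] -> 7 lines: ygut lflq xzab ilh ymsgo hdh amw
Hunk 2: at line 1 remove [xzab,ilh,ymsgo] add [zli] -> 5 lines: ygut lflq zli hdh amw
Hunk 3: at line 1 remove [lflq] add [oxj,zddc] -> 6 lines: ygut oxj zddc zli hdh amw
Hunk 4: at line 1 remove [zddc,zli] add [vgy,mip,rwp] -> 7 lines: ygut oxj vgy mip rwp hdh amw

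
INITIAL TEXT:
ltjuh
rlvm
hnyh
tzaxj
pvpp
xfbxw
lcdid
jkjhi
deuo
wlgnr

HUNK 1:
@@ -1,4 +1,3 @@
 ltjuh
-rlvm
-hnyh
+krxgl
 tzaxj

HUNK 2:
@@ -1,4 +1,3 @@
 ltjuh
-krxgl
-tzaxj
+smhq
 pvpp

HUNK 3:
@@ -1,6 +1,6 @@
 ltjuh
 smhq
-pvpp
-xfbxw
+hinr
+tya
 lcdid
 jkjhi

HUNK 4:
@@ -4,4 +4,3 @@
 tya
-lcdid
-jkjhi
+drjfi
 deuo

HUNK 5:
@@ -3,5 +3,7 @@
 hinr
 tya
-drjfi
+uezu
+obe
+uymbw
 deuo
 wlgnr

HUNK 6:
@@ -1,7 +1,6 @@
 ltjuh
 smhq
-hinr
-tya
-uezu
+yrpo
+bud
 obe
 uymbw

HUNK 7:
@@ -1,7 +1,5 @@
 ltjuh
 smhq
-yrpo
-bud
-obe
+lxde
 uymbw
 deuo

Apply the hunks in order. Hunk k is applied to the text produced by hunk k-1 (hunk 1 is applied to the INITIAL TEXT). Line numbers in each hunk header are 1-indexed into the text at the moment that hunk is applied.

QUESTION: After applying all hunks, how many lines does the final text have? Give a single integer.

Answer: 6

Derivation:
Hunk 1: at line 1 remove [rlvm,hnyh] add [krxgl] -> 9 lines: ltjuh krxgl tzaxj pvpp xfbxw lcdid jkjhi deuo wlgnr
Hunk 2: at line 1 remove [krxgl,tzaxj] add [smhq] -> 8 lines: ltjuh smhq pvpp xfbxw lcdid jkjhi deuo wlgnr
Hunk 3: at line 1 remove [pvpp,xfbxw] add [hinr,tya] -> 8 lines: ltjuh smhq hinr tya lcdid jkjhi deuo wlgnr
Hunk 4: at line 4 remove [lcdid,jkjhi] add [drjfi] -> 7 lines: ltjuh smhq hinr tya drjfi deuo wlgnr
Hunk 5: at line 3 remove [drjfi] add [uezu,obe,uymbw] -> 9 lines: ltjuh smhq hinr tya uezu obe uymbw deuo wlgnr
Hunk 6: at line 1 remove [hinr,tya,uezu] add [yrpo,bud] -> 8 lines: ltjuh smhq yrpo bud obe uymbw deuo wlgnr
Hunk 7: at line 1 remove [yrpo,bud,obe] add [lxde] -> 6 lines: ltjuh smhq lxde uymbw deuo wlgnr
Final line count: 6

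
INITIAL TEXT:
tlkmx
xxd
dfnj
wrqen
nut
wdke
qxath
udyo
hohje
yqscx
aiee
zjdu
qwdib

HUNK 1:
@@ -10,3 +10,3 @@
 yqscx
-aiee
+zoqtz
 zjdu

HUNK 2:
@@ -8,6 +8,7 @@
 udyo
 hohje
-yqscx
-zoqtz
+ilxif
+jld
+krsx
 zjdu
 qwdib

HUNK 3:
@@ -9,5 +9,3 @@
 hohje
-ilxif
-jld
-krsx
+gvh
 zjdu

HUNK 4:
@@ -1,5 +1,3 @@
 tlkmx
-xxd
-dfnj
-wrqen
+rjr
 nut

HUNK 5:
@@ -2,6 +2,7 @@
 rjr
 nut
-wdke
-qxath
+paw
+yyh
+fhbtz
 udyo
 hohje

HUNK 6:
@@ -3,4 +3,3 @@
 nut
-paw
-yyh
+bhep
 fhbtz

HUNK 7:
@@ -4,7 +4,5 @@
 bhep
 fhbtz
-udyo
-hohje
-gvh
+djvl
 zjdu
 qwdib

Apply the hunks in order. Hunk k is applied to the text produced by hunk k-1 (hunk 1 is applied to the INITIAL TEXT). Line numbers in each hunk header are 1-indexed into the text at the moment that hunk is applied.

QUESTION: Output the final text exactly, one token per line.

Hunk 1: at line 10 remove [aiee] add [zoqtz] -> 13 lines: tlkmx xxd dfnj wrqen nut wdke qxath udyo hohje yqscx zoqtz zjdu qwdib
Hunk 2: at line 8 remove [yqscx,zoqtz] add [ilxif,jld,krsx] -> 14 lines: tlkmx xxd dfnj wrqen nut wdke qxath udyo hohje ilxif jld krsx zjdu qwdib
Hunk 3: at line 9 remove [ilxif,jld,krsx] add [gvh] -> 12 lines: tlkmx xxd dfnj wrqen nut wdke qxath udyo hohje gvh zjdu qwdib
Hunk 4: at line 1 remove [xxd,dfnj,wrqen] add [rjr] -> 10 lines: tlkmx rjr nut wdke qxath udyo hohje gvh zjdu qwdib
Hunk 5: at line 2 remove [wdke,qxath] add [paw,yyh,fhbtz] -> 11 lines: tlkmx rjr nut paw yyh fhbtz udyo hohje gvh zjdu qwdib
Hunk 6: at line 3 remove [paw,yyh] add [bhep] -> 10 lines: tlkmx rjr nut bhep fhbtz udyo hohje gvh zjdu qwdib
Hunk 7: at line 4 remove [udyo,hohje,gvh] add [djvl] -> 8 lines: tlkmx rjr nut bhep fhbtz djvl zjdu qwdib

Answer: tlkmx
rjr
nut
bhep
fhbtz
djvl
zjdu
qwdib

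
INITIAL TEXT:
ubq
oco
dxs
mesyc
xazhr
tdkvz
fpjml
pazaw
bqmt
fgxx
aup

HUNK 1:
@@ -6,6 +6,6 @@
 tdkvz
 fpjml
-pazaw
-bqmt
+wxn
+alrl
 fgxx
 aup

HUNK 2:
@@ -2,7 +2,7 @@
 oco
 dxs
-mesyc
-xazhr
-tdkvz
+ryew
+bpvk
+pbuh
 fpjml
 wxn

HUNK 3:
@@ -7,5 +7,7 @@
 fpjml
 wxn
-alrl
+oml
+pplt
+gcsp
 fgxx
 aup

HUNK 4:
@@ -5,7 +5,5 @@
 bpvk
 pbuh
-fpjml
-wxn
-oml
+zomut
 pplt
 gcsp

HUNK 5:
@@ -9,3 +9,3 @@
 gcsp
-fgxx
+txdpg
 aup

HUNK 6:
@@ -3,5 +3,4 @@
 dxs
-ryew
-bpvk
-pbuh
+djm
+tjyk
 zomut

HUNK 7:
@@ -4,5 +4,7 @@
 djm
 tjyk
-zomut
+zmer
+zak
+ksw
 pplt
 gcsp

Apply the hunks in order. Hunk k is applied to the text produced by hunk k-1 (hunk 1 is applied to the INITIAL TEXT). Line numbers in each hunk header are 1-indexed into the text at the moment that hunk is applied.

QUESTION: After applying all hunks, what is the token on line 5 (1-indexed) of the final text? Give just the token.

Hunk 1: at line 6 remove [pazaw,bqmt] add [wxn,alrl] -> 11 lines: ubq oco dxs mesyc xazhr tdkvz fpjml wxn alrl fgxx aup
Hunk 2: at line 2 remove [mesyc,xazhr,tdkvz] add [ryew,bpvk,pbuh] -> 11 lines: ubq oco dxs ryew bpvk pbuh fpjml wxn alrl fgxx aup
Hunk 3: at line 7 remove [alrl] add [oml,pplt,gcsp] -> 13 lines: ubq oco dxs ryew bpvk pbuh fpjml wxn oml pplt gcsp fgxx aup
Hunk 4: at line 5 remove [fpjml,wxn,oml] add [zomut] -> 11 lines: ubq oco dxs ryew bpvk pbuh zomut pplt gcsp fgxx aup
Hunk 5: at line 9 remove [fgxx] add [txdpg] -> 11 lines: ubq oco dxs ryew bpvk pbuh zomut pplt gcsp txdpg aup
Hunk 6: at line 3 remove [ryew,bpvk,pbuh] add [djm,tjyk] -> 10 lines: ubq oco dxs djm tjyk zomut pplt gcsp txdpg aup
Hunk 7: at line 4 remove [zomut] add [zmer,zak,ksw] -> 12 lines: ubq oco dxs djm tjyk zmer zak ksw pplt gcsp txdpg aup
Final line 5: tjyk

Answer: tjyk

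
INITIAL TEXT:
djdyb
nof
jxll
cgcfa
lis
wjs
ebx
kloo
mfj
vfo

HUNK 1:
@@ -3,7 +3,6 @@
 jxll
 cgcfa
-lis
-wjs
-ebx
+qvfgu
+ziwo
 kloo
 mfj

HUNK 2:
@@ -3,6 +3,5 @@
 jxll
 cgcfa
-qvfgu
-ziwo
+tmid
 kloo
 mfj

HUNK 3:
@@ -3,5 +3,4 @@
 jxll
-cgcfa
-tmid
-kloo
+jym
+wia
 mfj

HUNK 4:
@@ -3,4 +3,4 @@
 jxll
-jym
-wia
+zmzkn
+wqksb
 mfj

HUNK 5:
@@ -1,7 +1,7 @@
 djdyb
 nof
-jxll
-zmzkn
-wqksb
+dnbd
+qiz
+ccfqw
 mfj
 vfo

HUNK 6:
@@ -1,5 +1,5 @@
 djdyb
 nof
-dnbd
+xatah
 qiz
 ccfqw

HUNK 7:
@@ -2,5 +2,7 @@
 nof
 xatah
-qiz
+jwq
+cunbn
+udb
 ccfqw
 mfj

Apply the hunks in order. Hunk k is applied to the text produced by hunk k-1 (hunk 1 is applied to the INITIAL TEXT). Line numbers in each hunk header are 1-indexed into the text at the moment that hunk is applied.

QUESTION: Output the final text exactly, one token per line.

Answer: djdyb
nof
xatah
jwq
cunbn
udb
ccfqw
mfj
vfo

Derivation:
Hunk 1: at line 3 remove [lis,wjs,ebx] add [qvfgu,ziwo] -> 9 lines: djdyb nof jxll cgcfa qvfgu ziwo kloo mfj vfo
Hunk 2: at line 3 remove [qvfgu,ziwo] add [tmid] -> 8 lines: djdyb nof jxll cgcfa tmid kloo mfj vfo
Hunk 3: at line 3 remove [cgcfa,tmid,kloo] add [jym,wia] -> 7 lines: djdyb nof jxll jym wia mfj vfo
Hunk 4: at line 3 remove [jym,wia] add [zmzkn,wqksb] -> 7 lines: djdyb nof jxll zmzkn wqksb mfj vfo
Hunk 5: at line 1 remove [jxll,zmzkn,wqksb] add [dnbd,qiz,ccfqw] -> 7 lines: djdyb nof dnbd qiz ccfqw mfj vfo
Hunk 6: at line 1 remove [dnbd] add [xatah] -> 7 lines: djdyb nof xatah qiz ccfqw mfj vfo
Hunk 7: at line 2 remove [qiz] add [jwq,cunbn,udb] -> 9 lines: djdyb nof xatah jwq cunbn udb ccfqw mfj vfo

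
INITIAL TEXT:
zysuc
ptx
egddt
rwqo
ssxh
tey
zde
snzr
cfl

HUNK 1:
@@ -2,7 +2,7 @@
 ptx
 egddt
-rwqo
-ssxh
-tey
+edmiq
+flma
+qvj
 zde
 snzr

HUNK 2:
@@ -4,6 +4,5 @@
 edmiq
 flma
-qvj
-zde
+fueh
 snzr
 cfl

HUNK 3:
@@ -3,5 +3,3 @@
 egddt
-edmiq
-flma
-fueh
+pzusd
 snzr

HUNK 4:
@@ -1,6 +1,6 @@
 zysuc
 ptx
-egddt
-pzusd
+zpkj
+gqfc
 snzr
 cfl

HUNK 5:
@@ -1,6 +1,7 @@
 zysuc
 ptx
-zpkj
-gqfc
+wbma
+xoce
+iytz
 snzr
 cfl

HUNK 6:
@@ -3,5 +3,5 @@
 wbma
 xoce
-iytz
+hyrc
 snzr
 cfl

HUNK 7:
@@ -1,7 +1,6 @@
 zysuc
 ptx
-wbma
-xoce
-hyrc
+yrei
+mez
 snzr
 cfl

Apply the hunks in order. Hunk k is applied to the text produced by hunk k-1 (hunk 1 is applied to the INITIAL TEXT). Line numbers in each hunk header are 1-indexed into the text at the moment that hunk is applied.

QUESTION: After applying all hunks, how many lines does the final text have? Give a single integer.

Hunk 1: at line 2 remove [rwqo,ssxh,tey] add [edmiq,flma,qvj] -> 9 lines: zysuc ptx egddt edmiq flma qvj zde snzr cfl
Hunk 2: at line 4 remove [qvj,zde] add [fueh] -> 8 lines: zysuc ptx egddt edmiq flma fueh snzr cfl
Hunk 3: at line 3 remove [edmiq,flma,fueh] add [pzusd] -> 6 lines: zysuc ptx egddt pzusd snzr cfl
Hunk 4: at line 1 remove [egddt,pzusd] add [zpkj,gqfc] -> 6 lines: zysuc ptx zpkj gqfc snzr cfl
Hunk 5: at line 1 remove [zpkj,gqfc] add [wbma,xoce,iytz] -> 7 lines: zysuc ptx wbma xoce iytz snzr cfl
Hunk 6: at line 3 remove [iytz] add [hyrc] -> 7 lines: zysuc ptx wbma xoce hyrc snzr cfl
Hunk 7: at line 1 remove [wbma,xoce,hyrc] add [yrei,mez] -> 6 lines: zysuc ptx yrei mez snzr cfl
Final line count: 6

Answer: 6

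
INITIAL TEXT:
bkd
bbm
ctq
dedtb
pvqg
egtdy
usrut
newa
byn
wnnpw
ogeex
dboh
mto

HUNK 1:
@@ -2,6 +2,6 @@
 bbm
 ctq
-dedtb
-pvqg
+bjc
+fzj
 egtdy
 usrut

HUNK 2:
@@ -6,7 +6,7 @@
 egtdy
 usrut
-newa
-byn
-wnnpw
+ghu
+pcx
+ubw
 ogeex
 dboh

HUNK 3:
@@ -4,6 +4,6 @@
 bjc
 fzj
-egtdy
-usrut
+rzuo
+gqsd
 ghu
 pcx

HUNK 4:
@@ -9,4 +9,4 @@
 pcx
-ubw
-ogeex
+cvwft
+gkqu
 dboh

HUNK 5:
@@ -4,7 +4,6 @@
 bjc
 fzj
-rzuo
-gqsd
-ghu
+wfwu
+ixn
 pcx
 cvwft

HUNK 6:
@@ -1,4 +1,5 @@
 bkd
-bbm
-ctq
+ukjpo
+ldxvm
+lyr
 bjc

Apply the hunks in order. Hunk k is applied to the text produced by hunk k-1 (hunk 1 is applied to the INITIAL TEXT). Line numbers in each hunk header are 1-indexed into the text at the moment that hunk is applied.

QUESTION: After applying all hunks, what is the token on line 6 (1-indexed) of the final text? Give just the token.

Answer: fzj

Derivation:
Hunk 1: at line 2 remove [dedtb,pvqg] add [bjc,fzj] -> 13 lines: bkd bbm ctq bjc fzj egtdy usrut newa byn wnnpw ogeex dboh mto
Hunk 2: at line 6 remove [newa,byn,wnnpw] add [ghu,pcx,ubw] -> 13 lines: bkd bbm ctq bjc fzj egtdy usrut ghu pcx ubw ogeex dboh mto
Hunk 3: at line 4 remove [egtdy,usrut] add [rzuo,gqsd] -> 13 lines: bkd bbm ctq bjc fzj rzuo gqsd ghu pcx ubw ogeex dboh mto
Hunk 4: at line 9 remove [ubw,ogeex] add [cvwft,gkqu] -> 13 lines: bkd bbm ctq bjc fzj rzuo gqsd ghu pcx cvwft gkqu dboh mto
Hunk 5: at line 4 remove [rzuo,gqsd,ghu] add [wfwu,ixn] -> 12 lines: bkd bbm ctq bjc fzj wfwu ixn pcx cvwft gkqu dboh mto
Hunk 6: at line 1 remove [bbm,ctq] add [ukjpo,ldxvm,lyr] -> 13 lines: bkd ukjpo ldxvm lyr bjc fzj wfwu ixn pcx cvwft gkqu dboh mto
Final line 6: fzj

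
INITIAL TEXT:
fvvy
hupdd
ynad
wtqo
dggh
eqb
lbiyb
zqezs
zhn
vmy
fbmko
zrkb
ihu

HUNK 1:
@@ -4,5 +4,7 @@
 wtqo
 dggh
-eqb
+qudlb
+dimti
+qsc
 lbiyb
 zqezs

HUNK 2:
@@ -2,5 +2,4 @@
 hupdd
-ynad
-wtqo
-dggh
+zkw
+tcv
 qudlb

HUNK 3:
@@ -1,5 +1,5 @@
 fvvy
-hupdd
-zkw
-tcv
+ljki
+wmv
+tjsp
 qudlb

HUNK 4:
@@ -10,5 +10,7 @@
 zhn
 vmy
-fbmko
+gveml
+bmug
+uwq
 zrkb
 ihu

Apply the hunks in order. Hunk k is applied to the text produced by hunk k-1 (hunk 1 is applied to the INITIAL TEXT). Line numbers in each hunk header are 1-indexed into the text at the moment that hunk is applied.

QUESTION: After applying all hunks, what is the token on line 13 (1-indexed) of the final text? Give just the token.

Answer: bmug

Derivation:
Hunk 1: at line 4 remove [eqb] add [qudlb,dimti,qsc] -> 15 lines: fvvy hupdd ynad wtqo dggh qudlb dimti qsc lbiyb zqezs zhn vmy fbmko zrkb ihu
Hunk 2: at line 2 remove [ynad,wtqo,dggh] add [zkw,tcv] -> 14 lines: fvvy hupdd zkw tcv qudlb dimti qsc lbiyb zqezs zhn vmy fbmko zrkb ihu
Hunk 3: at line 1 remove [hupdd,zkw,tcv] add [ljki,wmv,tjsp] -> 14 lines: fvvy ljki wmv tjsp qudlb dimti qsc lbiyb zqezs zhn vmy fbmko zrkb ihu
Hunk 4: at line 10 remove [fbmko] add [gveml,bmug,uwq] -> 16 lines: fvvy ljki wmv tjsp qudlb dimti qsc lbiyb zqezs zhn vmy gveml bmug uwq zrkb ihu
Final line 13: bmug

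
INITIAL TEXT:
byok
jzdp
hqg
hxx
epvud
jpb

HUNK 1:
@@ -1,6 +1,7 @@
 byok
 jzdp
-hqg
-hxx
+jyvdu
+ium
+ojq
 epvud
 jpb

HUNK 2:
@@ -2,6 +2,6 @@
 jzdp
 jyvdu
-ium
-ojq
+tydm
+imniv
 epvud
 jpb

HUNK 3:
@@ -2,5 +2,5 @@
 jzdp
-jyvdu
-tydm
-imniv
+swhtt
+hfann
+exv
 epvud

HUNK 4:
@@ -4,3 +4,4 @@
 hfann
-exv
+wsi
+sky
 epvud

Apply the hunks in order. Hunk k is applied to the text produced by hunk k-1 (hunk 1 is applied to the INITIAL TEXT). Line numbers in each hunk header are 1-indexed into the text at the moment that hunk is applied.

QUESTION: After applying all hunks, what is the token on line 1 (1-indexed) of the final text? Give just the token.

Hunk 1: at line 1 remove [hqg,hxx] add [jyvdu,ium,ojq] -> 7 lines: byok jzdp jyvdu ium ojq epvud jpb
Hunk 2: at line 2 remove [ium,ojq] add [tydm,imniv] -> 7 lines: byok jzdp jyvdu tydm imniv epvud jpb
Hunk 3: at line 2 remove [jyvdu,tydm,imniv] add [swhtt,hfann,exv] -> 7 lines: byok jzdp swhtt hfann exv epvud jpb
Hunk 4: at line 4 remove [exv] add [wsi,sky] -> 8 lines: byok jzdp swhtt hfann wsi sky epvud jpb
Final line 1: byok

Answer: byok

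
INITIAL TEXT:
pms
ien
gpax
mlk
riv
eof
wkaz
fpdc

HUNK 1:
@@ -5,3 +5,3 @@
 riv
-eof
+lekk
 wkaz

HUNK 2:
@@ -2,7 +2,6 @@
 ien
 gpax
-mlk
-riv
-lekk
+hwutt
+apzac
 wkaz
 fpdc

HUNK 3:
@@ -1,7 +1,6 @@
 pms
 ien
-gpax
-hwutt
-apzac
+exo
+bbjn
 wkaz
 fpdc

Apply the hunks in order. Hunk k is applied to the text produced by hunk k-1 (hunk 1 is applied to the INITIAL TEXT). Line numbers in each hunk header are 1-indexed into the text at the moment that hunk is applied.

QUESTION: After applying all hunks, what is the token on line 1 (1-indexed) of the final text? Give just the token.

Answer: pms

Derivation:
Hunk 1: at line 5 remove [eof] add [lekk] -> 8 lines: pms ien gpax mlk riv lekk wkaz fpdc
Hunk 2: at line 2 remove [mlk,riv,lekk] add [hwutt,apzac] -> 7 lines: pms ien gpax hwutt apzac wkaz fpdc
Hunk 3: at line 1 remove [gpax,hwutt,apzac] add [exo,bbjn] -> 6 lines: pms ien exo bbjn wkaz fpdc
Final line 1: pms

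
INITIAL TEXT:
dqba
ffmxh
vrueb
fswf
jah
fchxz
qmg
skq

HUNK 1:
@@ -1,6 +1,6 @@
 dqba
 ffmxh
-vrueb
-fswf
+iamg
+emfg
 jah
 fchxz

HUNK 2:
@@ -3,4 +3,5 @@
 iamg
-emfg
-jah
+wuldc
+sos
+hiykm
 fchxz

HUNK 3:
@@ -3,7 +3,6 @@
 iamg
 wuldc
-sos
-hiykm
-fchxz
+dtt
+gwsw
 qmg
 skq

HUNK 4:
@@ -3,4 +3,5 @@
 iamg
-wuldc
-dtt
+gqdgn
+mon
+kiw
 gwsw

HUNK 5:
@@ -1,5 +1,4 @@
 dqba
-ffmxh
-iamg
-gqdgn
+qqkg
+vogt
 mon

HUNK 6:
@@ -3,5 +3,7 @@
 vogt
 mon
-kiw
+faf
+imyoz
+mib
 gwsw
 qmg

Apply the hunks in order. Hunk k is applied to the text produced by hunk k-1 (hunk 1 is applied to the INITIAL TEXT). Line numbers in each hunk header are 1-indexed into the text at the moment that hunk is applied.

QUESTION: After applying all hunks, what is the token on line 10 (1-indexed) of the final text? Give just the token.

Hunk 1: at line 1 remove [vrueb,fswf] add [iamg,emfg] -> 8 lines: dqba ffmxh iamg emfg jah fchxz qmg skq
Hunk 2: at line 3 remove [emfg,jah] add [wuldc,sos,hiykm] -> 9 lines: dqba ffmxh iamg wuldc sos hiykm fchxz qmg skq
Hunk 3: at line 3 remove [sos,hiykm,fchxz] add [dtt,gwsw] -> 8 lines: dqba ffmxh iamg wuldc dtt gwsw qmg skq
Hunk 4: at line 3 remove [wuldc,dtt] add [gqdgn,mon,kiw] -> 9 lines: dqba ffmxh iamg gqdgn mon kiw gwsw qmg skq
Hunk 5: at line 1 remove [ffmxh,iamg,gqdgn] add [qqkg,vogt] -> 8 lines: dqba qqkg vogt mon kiw gwsw qmg skq
Hunk 6: at line 3 remove [kiw] add [faf,imyoz,mib] -> 10 lines: dqba qqkg vogt mon faf imyoz mib gwsw qmg skq
Final line 10: skq

Answer: skq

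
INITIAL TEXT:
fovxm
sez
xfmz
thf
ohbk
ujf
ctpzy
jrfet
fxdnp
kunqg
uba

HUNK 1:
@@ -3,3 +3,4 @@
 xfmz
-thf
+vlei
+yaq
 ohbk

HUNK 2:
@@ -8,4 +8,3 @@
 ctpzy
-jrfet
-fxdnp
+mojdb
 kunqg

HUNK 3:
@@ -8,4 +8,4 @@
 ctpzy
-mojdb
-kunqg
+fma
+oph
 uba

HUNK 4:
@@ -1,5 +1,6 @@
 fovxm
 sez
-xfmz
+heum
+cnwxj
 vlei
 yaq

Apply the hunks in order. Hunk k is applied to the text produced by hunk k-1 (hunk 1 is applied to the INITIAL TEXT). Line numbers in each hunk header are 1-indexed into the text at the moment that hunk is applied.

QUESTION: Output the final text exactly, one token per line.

Hunk 1: at line 3 remove [thf] add [vlei,yaq] -> 12 lines: fovxm sez xfmz vlei yaq ohbk ujf ctpzy jrfet fxdnp kunqg uba
Hunk 2: at line 8 remove [jrfet,fxdnp] add [mojdb] -> 11 lines: fovxm sez xfmz vlei yaq ohbk ujf ctpzy mojdb kunqg uba
Hunk 3: at line 8 remove [mojdb,kunqg] add [fma,oph] -> 11 lines: fovxm sez xfmz vlei yaq ohbk ujf ctpzy fma oph uba
Hunk 4: at line 1 remove [xfmz] add [heum,cnwxj] -> 12 lines: fovxm sez heum cnwxj vlei yaq ohbk ujf ctpzy fma oph uba

Answer: fovxm
sez
heum
cnwxj
vlei
yaq
ohbk
ujf
ctpzy
fma
oph
uba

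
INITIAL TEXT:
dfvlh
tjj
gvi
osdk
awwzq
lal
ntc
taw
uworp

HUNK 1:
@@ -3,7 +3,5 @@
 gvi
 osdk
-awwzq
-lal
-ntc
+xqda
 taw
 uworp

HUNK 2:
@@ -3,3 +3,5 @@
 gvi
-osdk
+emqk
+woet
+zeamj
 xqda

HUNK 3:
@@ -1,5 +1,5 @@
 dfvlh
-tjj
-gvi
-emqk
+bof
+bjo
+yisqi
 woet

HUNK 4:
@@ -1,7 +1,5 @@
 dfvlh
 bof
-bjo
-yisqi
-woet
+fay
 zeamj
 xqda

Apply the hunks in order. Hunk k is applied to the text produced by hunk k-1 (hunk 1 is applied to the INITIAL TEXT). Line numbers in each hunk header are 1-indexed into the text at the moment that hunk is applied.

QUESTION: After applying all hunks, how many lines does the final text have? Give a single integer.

Hunk 1: at line 3 remove [awwzq,lal,ntc] add [xqda] -> 7 lines: dfvlh tjj gvi osdk xqda taw uworp
Hunk 2: at line 3 remove [osdk] add [emqk,woet,zeamj] -> 9 lines: dfvlh tjj gvi emqk woet zeamj xqda taw uworp
Hunk 3: at line 1 remove [tjj,gvi,emqk] add [bof,bjo,yisqi] -> 9 lines: dfvlh bof bjo yisqi woet zeamj xqda taw uworp
Hunk 4: at line 1 remove [bjo,yisqi,woet] add [fay] -> 7 lines: dfvlh bof fay zeamj xqda taw uworp
Final line count: 7

Answer: 7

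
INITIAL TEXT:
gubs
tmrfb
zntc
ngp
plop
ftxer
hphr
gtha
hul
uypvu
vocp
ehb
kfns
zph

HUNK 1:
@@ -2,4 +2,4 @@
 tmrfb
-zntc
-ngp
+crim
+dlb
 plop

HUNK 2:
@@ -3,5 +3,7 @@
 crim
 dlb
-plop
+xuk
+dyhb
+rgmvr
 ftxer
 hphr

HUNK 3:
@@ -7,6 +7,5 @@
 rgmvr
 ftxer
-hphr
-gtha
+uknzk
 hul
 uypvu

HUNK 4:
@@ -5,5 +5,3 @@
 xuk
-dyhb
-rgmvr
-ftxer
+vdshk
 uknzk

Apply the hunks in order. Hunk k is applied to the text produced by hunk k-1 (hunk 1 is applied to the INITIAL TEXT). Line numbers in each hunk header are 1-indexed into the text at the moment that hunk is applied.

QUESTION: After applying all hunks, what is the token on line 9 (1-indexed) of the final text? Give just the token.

Answer: uypvu

Derivation:
Hunk 1: at line 2 remove [zntc,ngp] add [crim,dlb] -> 14 lines: gubs tmrfb crim dlb plop ftxer hphr gtha hul uypvu vocp ehb kfns zph
Hunk 2: at line 3 remove [plop] add [xuk,dyhb,rgmvr] -> 16 lines: gubs tmrfb crim dlb xuk dyhb rgmvr ftxer hphr gtha hul uypvu vocp ehb kfns zph
Hunk 3: at line 7 remove [hphr,gtha] add [uknzk] -> 15 lines: gubs tmrfb crim dlb xuk dyhb rgmvr ftxer uknzk hul uypvu vocp ehb kfns zph
Hunk 4: at line 5 remove [dyhb,rgmvr,ftxer] add [vdshk] -> 13 lines: gubs tmrfb crim dlb xuk vdshk uknzk hul uypvu vocp ehb kfns zph
Final line 9: uypvu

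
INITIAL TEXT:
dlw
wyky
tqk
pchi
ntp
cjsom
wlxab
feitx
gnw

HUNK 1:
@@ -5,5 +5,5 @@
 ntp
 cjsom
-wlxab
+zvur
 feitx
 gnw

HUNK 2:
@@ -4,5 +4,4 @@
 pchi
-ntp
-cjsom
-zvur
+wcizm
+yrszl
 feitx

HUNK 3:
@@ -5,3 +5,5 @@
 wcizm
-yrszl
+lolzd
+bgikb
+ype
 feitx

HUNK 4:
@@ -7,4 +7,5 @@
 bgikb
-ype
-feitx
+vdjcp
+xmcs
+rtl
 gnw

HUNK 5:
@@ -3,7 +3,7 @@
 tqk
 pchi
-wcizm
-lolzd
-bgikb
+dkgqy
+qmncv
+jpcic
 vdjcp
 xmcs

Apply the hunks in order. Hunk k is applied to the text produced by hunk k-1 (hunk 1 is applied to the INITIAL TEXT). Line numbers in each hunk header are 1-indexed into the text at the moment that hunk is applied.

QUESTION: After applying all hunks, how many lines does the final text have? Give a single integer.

Answer: 11

Derivation:
Hunk 1: at line 5 remove [wlxab] add [zvur] -> 9 lines: dlw wyky tqk pchi ntp cjsom zvur feitx gnw
Hunk 2: at line 4 remove [ntp,cjsom,zvur] add [wcizm,yrszl] -> 8 lines: dlw wyky tqk pchi wcizm yrszl feitx gnw
Hunk 3: at line 5 remove [yrszl] add [lolzd,bgikb,ype] -> 10 lines: dlw wyky tqk pchi wcizm lolzd bgikb ype feitx gnw
Hunk 4: at line 7 remove [ype,feitx] add [vdjcp,xmcs,rtl] -> 11 lines: dlw wyky tqk pchi wcizm lolzd bgikb vdjcp xmcs rtl gnw
Hunk 5: at line 3 remove [wcizm,lolzd,bgikb] add [dkgqy,qmncv,jpcic] -> 11 lines: dlw wyky tqk pchi dkgqy qmncv jpcic vdjcp xmcs rtl gnw
Final line count: 11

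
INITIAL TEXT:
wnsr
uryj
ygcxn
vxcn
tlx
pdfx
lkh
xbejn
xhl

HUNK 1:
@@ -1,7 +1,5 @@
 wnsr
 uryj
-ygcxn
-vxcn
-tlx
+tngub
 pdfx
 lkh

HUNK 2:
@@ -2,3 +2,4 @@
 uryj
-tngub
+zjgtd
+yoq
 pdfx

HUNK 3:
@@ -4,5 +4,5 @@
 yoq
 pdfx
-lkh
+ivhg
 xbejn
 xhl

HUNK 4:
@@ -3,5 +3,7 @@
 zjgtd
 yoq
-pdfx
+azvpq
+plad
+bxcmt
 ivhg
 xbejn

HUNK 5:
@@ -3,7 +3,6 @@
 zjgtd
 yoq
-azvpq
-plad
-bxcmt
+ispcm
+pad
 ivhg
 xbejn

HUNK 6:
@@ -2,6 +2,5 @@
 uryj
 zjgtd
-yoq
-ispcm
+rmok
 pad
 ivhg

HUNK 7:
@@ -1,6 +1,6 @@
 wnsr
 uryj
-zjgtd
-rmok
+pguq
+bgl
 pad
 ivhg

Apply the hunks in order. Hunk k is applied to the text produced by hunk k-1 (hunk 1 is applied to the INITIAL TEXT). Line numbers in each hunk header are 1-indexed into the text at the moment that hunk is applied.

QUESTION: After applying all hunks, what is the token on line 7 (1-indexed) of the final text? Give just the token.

Hunk 1: at line 1 remove [ygcxn,vxcn,tlx] add [tngub] -> 7 lines: wnsr uryj tngub pdfx lkh xbejn xhl
Hunk 2: at line 2 remove [tngub] add [zjgtd,yoq] -> 8 lines: wnsr uryj zjgtd yoq pdfx lkh xbejn xhl
Hunk 3: at line 4 remove [lkh] add [ivhg] -> 8 lines: wnsr uryj zjgtd yoq pdfx ivhg xbejn xhl
Hunk 4: at line 3 remove [pdfx] add [azvpq,plad,bxcmt] -> 10 lines: wnsr uryj zjgtd yoq azvpq plad bxcmt ivhg xbejn xhl
Hunk 5: at line 3 remove [azvpq,plad,bxcmt] add [ispcm,pad] -> 9 lines: wnsr uryj zjgtd yoq ispcm pad ivhg xbejn xhl
Hunk 6: at line 2 remove [yoq,ispcm] add [rmok] -> 8 lines: wnsr uryj zjgtd rmok pad ivhg xbejn xhl
Hunk 7: at line 1 remove [zjgtd,rmok] add [pguq,bgl] -> 8 lines: wnsr uryj pguq bgl pad ivhg xbejn xhl
Final line 7: xbejn

Answer: xbejn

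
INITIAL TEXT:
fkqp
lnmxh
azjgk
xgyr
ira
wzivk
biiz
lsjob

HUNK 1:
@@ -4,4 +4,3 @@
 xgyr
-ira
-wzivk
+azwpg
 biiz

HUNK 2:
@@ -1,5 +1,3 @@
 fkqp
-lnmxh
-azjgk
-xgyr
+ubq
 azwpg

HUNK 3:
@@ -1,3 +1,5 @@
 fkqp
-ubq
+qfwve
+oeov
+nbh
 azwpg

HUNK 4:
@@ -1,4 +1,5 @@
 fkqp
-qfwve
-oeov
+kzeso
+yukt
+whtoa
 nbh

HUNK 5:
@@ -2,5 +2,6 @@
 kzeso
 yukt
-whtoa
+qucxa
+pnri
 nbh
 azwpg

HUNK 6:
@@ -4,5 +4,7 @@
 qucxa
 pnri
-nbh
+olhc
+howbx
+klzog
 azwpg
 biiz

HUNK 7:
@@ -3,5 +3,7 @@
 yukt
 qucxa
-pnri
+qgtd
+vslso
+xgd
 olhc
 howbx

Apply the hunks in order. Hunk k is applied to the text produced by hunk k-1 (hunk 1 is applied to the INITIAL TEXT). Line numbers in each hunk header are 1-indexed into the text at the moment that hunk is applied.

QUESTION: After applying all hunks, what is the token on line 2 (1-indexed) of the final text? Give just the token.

Hunk 1: at line 4 remove [ira,wzivk] add [azwpg] -> 7 lines: fkqp lnmxh azjgk xgyr azwpg biiz lsjob
Hunk 2: at line 1 remove [lnmxh,azjgk,xgyr] add [ubq] -> 5 lines: fkqp ubq azwpg biiz lsjob
Hunk 3: at line 1 remove [ubq] add [qfwve,oeov,nbh] -> 7 lines: fkqp qfwve oeov nbh azwpg biiz lsjob
Hunk 4: at line 1 remove [qfwve,oeov] add [kzeso,yukt,whtoa] -> 8 lines: fkqp kzeso yukt whtoa nbh azwpg biiz lsjob
Hunk 5: at line 2 remove [whtoa] add [qucxa,pnri] -> 9 lines: fkqp kzeso yukt qucxa pnri nbh azwpg biiz lsjob
Hunk 6: at line 4 remove [nbh] add [olhc,howbx,klzog] -> 11 lines: fkqp kzeso yukt qucxa pnri olhc howbx klzog azwpg biiz lsjob
Hunk 7: at line 3 remove [pnri] add [qgtd,vslso,xgd] -> 13 lines: fkqp kzeso yukt qucxa qgtd vslso xgd olhc howbx klzog azwpg biiz lsjob
Final line 2: kzeso

Answer: kzeso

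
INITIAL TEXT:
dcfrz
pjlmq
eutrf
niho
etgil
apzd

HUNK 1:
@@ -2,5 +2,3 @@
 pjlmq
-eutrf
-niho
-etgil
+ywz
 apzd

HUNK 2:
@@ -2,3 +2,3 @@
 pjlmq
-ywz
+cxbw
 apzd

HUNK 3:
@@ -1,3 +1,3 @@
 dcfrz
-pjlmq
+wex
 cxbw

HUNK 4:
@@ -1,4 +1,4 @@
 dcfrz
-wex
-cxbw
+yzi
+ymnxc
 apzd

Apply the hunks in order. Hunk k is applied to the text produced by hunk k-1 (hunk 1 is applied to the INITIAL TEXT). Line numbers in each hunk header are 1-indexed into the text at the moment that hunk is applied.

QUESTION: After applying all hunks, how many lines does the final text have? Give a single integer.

Hunk 1: at line 2 remove [eutrf,niho,etgil] add [ywz] -> 4 lines: dcfrz pjlmq ywz apzd
Hunk 2: at line 2 remove [ywz] add [cxbw] -> 4 lines: dcfrz pjlmq cxbw apzd
Hunk 3: at line 1 remove [pjlmq] add [wex] -> 4 lines: dcfrz wex cxbw apzd
Hunk 4: at line 1 remove [wex,cxbw] add [yzi,ymnxc] -> 4 lines: dcfrz yzi ymnxc apzd
Final line count: 4

Answer: 4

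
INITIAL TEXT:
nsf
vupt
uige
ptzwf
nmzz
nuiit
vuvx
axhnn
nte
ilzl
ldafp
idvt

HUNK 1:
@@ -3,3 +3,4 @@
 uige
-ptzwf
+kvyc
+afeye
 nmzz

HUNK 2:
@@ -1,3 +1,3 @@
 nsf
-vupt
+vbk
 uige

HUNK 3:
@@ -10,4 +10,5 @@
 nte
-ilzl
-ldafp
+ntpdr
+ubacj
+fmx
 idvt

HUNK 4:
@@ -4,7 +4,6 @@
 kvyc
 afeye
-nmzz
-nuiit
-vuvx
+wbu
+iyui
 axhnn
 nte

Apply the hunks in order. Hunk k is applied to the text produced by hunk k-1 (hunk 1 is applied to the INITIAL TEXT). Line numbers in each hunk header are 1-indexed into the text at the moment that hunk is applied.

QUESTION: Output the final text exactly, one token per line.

Answer: nsf
vbk
uige
kvyc
afeye
wbu
iyui
axhnn
nte
ntpdr
ubacj
fmx
idvt

Derivation:
Hunk 1: at line 3 remove [ptzwf] add [kvyc,afeye] -> 13 lines: nsf vupt uige kvyc afeye nmzz nuiit vuvx axhnn nte ilzl ldafp idvt
Hunk 2: at line 1 remove [vupt] add [vbk] -> 13 lines: nsf vbk uige kvyc afeye nmzz nuiit vuvx axhnn nte ilzl ldafp idvt
Hunk 3: at line 10 remove [ilzl,ldafp] add [ntpdr,ubacj,fmx] -> 14 lines: nsf vbk uige kvyc afeye nmzz nuiit vuvx axhnn nte ntpdr ubacj fmx idvt
Hunk 4: at line 4 remove [nmzz,nuiit,vuvx] add [wbu,iyui] -> 13 lines: nsf vbk uige kvyc afeye wbu iyui axhnn nte ntpdr ubacj fmx idvt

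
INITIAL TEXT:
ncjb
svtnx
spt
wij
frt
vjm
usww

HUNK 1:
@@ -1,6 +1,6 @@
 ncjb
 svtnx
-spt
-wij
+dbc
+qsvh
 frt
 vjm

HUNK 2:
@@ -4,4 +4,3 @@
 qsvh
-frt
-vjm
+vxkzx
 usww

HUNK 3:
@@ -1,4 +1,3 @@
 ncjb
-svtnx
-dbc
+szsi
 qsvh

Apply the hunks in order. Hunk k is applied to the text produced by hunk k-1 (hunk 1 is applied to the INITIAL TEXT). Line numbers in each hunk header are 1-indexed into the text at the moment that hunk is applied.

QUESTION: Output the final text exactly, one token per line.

Answer: ncjb
szsi
qsvh
vxkzx
usww

Derivation:
Hunk 1: at line 1 remove [spt,wij] add [dbc,qsvh] -> 7 lines: ncjb svtnx dbc qsvh frt vjm usww
Hunk 2: at line 4 remove [frt,vjm] add [vxkzx] -> 6 lines: ncjb svtnx dbc qsvh vxkzx usww
Hunk 3: at line 1 remove [svtnx,dbc] add [szsi] -> 5 lines: ncjb szsi qsvh vxkzx usww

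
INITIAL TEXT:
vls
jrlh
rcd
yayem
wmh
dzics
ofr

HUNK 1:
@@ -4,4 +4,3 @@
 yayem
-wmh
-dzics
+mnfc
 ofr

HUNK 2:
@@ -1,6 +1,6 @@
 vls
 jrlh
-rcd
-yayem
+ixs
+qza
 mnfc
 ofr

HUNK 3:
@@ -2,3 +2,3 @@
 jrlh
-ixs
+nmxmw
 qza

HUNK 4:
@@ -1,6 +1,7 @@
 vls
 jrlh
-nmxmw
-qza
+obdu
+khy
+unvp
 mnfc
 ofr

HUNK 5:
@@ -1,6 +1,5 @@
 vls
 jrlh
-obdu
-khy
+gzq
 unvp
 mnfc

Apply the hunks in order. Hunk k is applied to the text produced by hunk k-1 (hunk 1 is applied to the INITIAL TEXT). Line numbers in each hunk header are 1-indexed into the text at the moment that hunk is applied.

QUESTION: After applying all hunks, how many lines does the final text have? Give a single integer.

Answer: 6

Derivation:
Hunk 1: at line 4 remove [wmh,dzics] add [mnfc] -> 6 lines: vls jrlh rcd yayem mnfc ofr
Hunk 2: at line 1 remove [rcd,yayem] add [ixs,qza] -> 6 lines: vls jrlh ixs qza mnfc ofr
Hunk 3: at line 2 remove [ixs] add [nmxmw] -> 6 lines: vls jrlh nmxmw qza mnfc ofr
Hunk 4: at line 1 remove [nmxmw,qza] add [obdu,khy,unvp] -> 7 lines: vls jrlh obdu khy unvp mnfc ofr
Hunk 5: at line 1 remove [obdu,khy] add [gzq] -> 6 lines: vls jrlh gzq unvp mnfc ofr
Final line count: 6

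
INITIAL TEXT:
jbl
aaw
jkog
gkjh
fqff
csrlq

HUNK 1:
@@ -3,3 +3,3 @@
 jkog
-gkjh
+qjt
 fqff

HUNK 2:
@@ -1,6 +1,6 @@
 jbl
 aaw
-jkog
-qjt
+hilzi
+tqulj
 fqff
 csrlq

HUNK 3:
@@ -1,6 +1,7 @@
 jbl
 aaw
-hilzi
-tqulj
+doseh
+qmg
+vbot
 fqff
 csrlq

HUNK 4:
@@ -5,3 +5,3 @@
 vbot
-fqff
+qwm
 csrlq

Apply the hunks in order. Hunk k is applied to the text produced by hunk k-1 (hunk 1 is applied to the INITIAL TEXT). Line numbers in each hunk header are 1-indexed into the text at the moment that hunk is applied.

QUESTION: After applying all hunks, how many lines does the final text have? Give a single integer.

Hunk 1: at line 3 remove [gkjh] add [qjt] -> 6 lines: jbl aaw jkog qjt fqff csrlq
Hunk 2: at line 1 remove [jkog,qjt] add [hilzi,tqulj] -> 6 lines: jbl aaw hilzi tqulj fqff csrlq
Hunk 3: at line 1 remove [hilzi,tqulj] add [doseh,qmg,vbot] -> 7 lines: jbl aaw doseh qmg vbot fqff csrlq
Hunk 4: at line 5 remove [fqff] add [qwm] -> 7 lines: jbl aaw doseh qmg vbot qwm csrlq
Final line count: 7

Answer: 7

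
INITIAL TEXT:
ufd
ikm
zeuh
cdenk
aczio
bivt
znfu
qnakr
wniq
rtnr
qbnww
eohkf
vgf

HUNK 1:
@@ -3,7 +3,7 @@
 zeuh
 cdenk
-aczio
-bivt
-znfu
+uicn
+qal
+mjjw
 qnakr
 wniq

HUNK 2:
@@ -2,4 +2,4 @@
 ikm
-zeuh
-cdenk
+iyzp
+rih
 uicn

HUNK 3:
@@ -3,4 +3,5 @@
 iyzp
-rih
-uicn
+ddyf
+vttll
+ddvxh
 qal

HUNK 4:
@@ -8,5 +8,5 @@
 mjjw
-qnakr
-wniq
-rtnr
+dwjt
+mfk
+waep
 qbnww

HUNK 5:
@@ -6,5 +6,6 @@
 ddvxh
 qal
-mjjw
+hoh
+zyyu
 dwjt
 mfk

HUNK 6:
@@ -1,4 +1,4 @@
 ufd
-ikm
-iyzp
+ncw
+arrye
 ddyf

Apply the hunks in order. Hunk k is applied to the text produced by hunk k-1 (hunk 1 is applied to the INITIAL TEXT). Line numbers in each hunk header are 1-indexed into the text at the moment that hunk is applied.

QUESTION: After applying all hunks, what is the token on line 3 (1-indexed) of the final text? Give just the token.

Hunk 1: at line 3 remove [aczio,bivt,znfu] add [uicn,qal,mjjw] -> 13 lines: ufd ikm zeuh cdenk uicn qal mjjw qnakr wniq rtnr qbnww eohkf vgf
Hunk 2: at line 2 remove [zeuh,cdenk] add [iyzp,rih] -> 13 lines: ufd ikm iyzp rih uicn qal mjjw qnakr wniq rtnr qbnww eohkf vgf
Hunk 3: at line 3 remove [rih,uicn] add [ddyf,vttll,ddvxh] -> 14 lines: ufd ikm iyzp ddyf vttll ddvxh qal mjjw qnakr wniq rtnr qbnww eohkf vgf
Hunk 4: at line 8 remove [qnakr,wniq,rtnr] add [dwjt,mfk,waep] -> 14 lines: ufd ikm iyzp ddyf vttll ddvxh qal mjjw dwjt mfk waep qbnww eohkf vgf
Hunk 5: at line 6 remove [mjjw] add [hoh,zyyu] -> 15 lines: ufd ikm iyzp ddyf vttll ddvxh qal hoh zyyu dwjt mfk waep qbnww eohkf vgf
Hunk 6: at line 1 remove [ikm,iyzp] add [ncw,arrye] -> 15 lines: ufd ncw arrye ddyf vttll ddvxh qal hoh zyyu dwjt mfk waep qbnww eohkf vgf
Final line 3: arrye

Answer: arrye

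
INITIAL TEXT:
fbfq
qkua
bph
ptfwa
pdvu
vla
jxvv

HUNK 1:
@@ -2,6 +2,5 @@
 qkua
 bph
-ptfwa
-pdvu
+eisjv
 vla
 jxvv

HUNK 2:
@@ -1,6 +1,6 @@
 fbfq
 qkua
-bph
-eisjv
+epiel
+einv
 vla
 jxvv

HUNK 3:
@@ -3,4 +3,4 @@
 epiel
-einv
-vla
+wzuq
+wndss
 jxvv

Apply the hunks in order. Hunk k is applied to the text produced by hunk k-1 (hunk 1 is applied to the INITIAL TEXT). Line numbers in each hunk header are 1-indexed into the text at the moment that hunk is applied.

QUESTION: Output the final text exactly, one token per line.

Answer: fbfq
qkua
epiel
wzuq
wndss
jxvv

Derivation:
Hunk 1: at line 2 remove [ptfwa,pdvu] add [eisjv] -> 6 lines: fbfq qkua bph eisjv vla jxvv
Hunk 2: at line 1 remove [bph,eisjv] add [epiel,einv] -> 6 lines: fbfq qkua epiel einv vla jxvv
Hunk 3: at line 3 remove [einv,vla] add [wzuq,wndss] -> 6 lines: fbfq qkua epiel wzuq wndss jxvv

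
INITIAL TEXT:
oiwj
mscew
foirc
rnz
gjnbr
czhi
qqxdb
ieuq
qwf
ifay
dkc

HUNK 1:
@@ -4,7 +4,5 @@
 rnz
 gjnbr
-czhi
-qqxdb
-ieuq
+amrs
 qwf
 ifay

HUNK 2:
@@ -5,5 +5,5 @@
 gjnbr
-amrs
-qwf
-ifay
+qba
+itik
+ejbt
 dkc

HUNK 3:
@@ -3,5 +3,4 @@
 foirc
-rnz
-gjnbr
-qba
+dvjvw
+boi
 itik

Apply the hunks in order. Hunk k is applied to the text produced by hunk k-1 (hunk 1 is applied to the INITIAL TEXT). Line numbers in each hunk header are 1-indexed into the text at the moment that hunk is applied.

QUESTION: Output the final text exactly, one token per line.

Hunk 1: at line 4 remove [czhi,qqxdb,ieuq] add [amrs] -> 9 lines: oiwj mscew foirc rnz gjnbr amrs qwf ifay dkc
Hunk 2: at line 5 remove [amrs,qwf,ifay] add [qba,itik,ejbt] -> 9 lines: oiwj mscew foirc rnz gjnbr qba itik ejbt dkc
Hunk 3: at line 3 remove [rnz,gjnbr,qba] add [dvjvw,boi] -> 8 lines: oiwj mscew foirc dvjvw boi itik ejbt dkc

Answer: oiwj
mscew
foirc
dvjvw
boi
itik
ejbt
dkc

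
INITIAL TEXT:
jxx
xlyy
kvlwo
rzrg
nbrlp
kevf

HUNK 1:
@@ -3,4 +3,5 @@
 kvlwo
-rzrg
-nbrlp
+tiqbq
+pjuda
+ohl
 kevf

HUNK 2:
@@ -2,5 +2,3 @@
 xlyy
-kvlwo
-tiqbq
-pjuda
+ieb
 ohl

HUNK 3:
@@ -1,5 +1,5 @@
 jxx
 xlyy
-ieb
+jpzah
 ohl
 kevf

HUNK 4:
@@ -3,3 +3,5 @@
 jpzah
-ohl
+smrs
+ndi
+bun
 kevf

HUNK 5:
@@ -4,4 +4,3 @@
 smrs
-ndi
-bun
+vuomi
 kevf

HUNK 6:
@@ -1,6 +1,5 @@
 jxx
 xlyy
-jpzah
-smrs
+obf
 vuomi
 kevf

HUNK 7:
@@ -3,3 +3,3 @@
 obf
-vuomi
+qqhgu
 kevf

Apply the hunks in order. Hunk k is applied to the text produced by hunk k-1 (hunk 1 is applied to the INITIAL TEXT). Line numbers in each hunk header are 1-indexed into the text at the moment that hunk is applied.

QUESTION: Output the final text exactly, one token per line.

Hunk 1: at line 3 remove [rzrg,nbrlp] add [tiqbq,pjuda,ohl] -> 7 lines: jxx xlyy kvlwo tiqbq pjuda ohl kevf
Hunk 2: at line 2 remove [kvlwo,tiqbq,pjuda] add [ieb] -> 5 lines: jxx xlyy ieb ohl kevf
Hunk 3: at line 1 remove [ieb] add [jpzah] -> 5 lines: jxx xlyy jpzah ohl kevf
Hunk 4: at line 3 remove [ohl] add [smrs,ndi,bun] -> 7 lines: jxx xlyy jpzah smrs ndi bun kevf
Hunk 5: at line 4 remove [ndi,bun] add [vuomi] -> 6 lines: jxx xlyy jpzah smrs vuomi kevf
Hunk 6: at line 1 remove [jpzah,smrs] add [obf] -> 5 lines: jxx xlyy obf vuomi kevf
Hunk 7: at line 3 remove [vuomi] add [qqhgu] -> 5 lines: jxx xlyy obf qqhgu kevf

Answer: jxx
xlyy
obf
qqhgu
kevf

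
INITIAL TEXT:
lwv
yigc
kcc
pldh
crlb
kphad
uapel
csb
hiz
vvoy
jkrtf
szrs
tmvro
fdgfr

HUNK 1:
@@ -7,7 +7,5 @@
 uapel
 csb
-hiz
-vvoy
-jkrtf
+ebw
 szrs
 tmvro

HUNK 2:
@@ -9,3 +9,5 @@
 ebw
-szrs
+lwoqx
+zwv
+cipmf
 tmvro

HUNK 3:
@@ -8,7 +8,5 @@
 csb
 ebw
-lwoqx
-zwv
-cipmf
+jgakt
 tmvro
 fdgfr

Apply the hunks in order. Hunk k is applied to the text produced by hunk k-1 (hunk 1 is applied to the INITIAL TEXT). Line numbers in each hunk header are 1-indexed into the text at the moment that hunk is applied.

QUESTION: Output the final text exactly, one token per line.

Answer: lwv
yigc
kcc
pldh
crlb
kphad
uapel
csb
ebw
jgakt
tmvro
fdgfr

Derivation:
Hunk 1: at line 7 remove [hiz,vvoy,jkrtf] add [ebw] -> 12 lines: lwv yigc kcc pldh crlb kphad uapel csb ebw szrs tmvro fdgfr
Hunk 2: at line 9 remove [szrs] add [lwoqx,zwv,cipmf] -> 14 lines: lwv yigc kcc pldh crlb kphad uapel csb ebw lwoqx zwv cipmf tmvro fdgfr
Hunk 3: at line 8 remove [lwoqx,zwv,cipmf] add [jgakt] -> 12 lines: lwv yigc kcc pldh crlb kphad uapel csb ebw jgakt tmvro fdgfr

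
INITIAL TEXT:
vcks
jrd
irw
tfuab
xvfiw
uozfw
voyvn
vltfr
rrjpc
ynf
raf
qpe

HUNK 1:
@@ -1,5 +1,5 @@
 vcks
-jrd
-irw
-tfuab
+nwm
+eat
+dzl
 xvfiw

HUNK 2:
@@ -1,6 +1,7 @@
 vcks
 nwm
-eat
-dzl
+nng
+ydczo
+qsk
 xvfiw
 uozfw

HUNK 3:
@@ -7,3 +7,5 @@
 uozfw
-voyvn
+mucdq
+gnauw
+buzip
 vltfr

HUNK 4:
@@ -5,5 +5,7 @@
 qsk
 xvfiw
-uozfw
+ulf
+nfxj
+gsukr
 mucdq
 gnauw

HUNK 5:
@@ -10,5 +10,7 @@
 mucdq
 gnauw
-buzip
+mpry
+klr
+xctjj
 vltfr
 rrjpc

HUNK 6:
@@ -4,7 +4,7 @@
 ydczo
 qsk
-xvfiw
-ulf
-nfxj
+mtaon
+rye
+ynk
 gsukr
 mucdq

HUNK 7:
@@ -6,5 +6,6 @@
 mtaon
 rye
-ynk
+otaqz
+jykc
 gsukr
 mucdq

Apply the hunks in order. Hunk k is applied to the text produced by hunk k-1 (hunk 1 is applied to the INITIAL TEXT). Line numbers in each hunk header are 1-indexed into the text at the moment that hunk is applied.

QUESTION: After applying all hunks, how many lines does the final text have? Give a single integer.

Hunk 1: at line 1 remove [jrd,irw,tfuab] add [nwm,eat,dzl] -> 12 lines: vcks nwm eat dzl xvfiw uozfw voyvn vltfr rrjpc ynf raf qpe
Hunk 2: at line 1 remove [eat,dzl] add [nng,ydczo,qsk] -> 13 lines: vcks nwm nng ydczo qsk xvfiw uozfw voyvn vltfr rrjpc ynf raf qpe
Hunk 3: at line 7 remove [voyvn] add [mucdq,gnauw,buzip] -> 15 lines: vcks nwm nng ydczo qsk xvfiw uozfw mucdq gnauw buzip vltfr rrjpc ynf raf qpe
Hunk 4: at line 5 remove [uozfw] add [ulf,nfxj,gsukr] -> 17 lines: vcks nwm nng ydczo qsk xvfiw ulf nfxj gsukr mucdq gnauw buzip vltfr rrjpc ynf raf qpe
Hunk 5: at line 10 remove [buzip] add [mpry,klr,xctjj] -> 19 lines: vcks nwm nng ydczo qsk xvfiw ulf nfxj gsukr mucdq gnauw mpry klr xctjj vltfr rrjpc ynf raf qpe
Hunk 6: at line 4 remove [xvfiw,ulf,nfxj] add [mtaon,rye,ynk] -> 19 lines: vcks nwm nng ydczo qsk mtaon rye ynk gsukr mucdq gnauw mpry klr xctjj vltfr rrjpc ynf raf qpe
Hunk 7: at line 6 remove [ynk] add [otaqz,jykc] -> 20 lines: vcks nwm nng ydczo qsk mtaon rye otaqz jykc gsukr mucdq gnauw mpry klr xctjj vltfr rrjpc ynf raf qpe
Final line count: 20

Answer: 20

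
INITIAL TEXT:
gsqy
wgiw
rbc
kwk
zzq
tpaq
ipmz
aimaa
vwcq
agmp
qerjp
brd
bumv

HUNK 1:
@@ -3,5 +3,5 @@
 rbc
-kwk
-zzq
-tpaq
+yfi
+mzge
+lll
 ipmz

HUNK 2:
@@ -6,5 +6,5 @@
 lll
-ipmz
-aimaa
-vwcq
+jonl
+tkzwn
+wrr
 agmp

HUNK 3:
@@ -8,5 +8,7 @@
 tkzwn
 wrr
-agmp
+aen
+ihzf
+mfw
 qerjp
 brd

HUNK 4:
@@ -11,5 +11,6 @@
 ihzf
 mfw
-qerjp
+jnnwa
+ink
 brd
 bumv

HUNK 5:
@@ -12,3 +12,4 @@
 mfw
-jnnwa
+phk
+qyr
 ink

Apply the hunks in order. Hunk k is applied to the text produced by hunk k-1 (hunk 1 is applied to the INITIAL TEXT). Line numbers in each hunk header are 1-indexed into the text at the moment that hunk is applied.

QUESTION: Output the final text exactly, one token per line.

Answer: gsqy
wgiw
rbc
yfi
mzge
lll
jonl
tkzwn
wrr
aen
ihzf
mfw
phk
qyr
ink
brd
bumv

Derivation:
Hunk 1: at line 3 remove [kwk,zzq,tpaq] add [yfi,mzge,lll] -> 13 lines: gsqy wgiw rbc yfi mzge lll ipmz aimaa vwcq agmp qerjp brd bumv
Hunk 2: at line 6 remove [ipmz,aimaa,vwcq] add [jonl,tkzwn,wrr] -> 13 lines: gsqy wgiw rbc yfi mzge lll jonl tkzwn wrr agmp qerjp brd bumv
Hunk 3: at line 8 remove [agmp] add [aen,ihzf,mfw] -> 15 lines: gsqy wgiw rbc yfi mzge lll jonl tkzwn wrr aen ihzf mfw qerjp brd bumv
Hunk 4: at line 11 remove [qerjp] add [jnnwa,ink] -> 16 lines: gsqy wgiw rbc yfi mzge lll jonl tkzwn wrr aen ihzf mfw jnnwa ink brd bumv
Hunk 5: at line 12 remove [jnnwa] add [phk,qyr] -> 17 lines: gsqy wgiw rbc yfi mzge lll jonl tkzwn wrr aen ihzf mfw phk qyr ink brd bumv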